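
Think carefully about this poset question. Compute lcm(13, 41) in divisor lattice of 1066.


In a divisor lattice, join = lcm (least common multiple).
gcd(13,41) = 1
lcm(13,41) = 13*41/gcd = 533/1 = 533


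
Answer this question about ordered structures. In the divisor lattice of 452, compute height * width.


Height = length of longest chain minus 1; width = size of largest antichain.
A maximum chain: 1 | 113 | 226 | 452  (height 3).
A maximum antichain: {2, 113}  (width 2).
Product = 3 * 2 = 6


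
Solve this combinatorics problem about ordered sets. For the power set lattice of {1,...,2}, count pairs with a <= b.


The order relation is {(a,b) : a <= b}, reflexive so it includes (a,a).
Examples: ({},{}), ({},{1,2}), ({},{1}), ({},{2}), ({1,2},{1,2}), ...
Total ordered pairs: 9


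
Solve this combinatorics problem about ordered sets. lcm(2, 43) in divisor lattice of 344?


Join=lcm.
gcd(2,43)=1
lcm=86


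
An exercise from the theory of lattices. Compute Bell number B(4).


B(n) = number of set partitions of an n-element set.
B(n) satisfies the recurrence: B(n+1) = sum_k C(n,k)*B(k).
B(4) = 15


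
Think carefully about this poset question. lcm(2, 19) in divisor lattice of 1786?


Join=lcm.
gcd(2,19)=1
lcm=38


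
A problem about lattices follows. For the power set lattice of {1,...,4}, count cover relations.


A cover relation a -< b holds when a < b with no c strictly between.
Cover relations:
  {} -< {1}
  {} -< {2}
  {} -< {3}
  {} -< {4}
  {1} -< {1,2}
  {1} -< {1,3}
  {1} -< {1,4}
  {2} -< {1,2}
  ...24 more
Total: 32


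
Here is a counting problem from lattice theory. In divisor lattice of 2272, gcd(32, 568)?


Meet=gcd.
gcd(32,568)=8


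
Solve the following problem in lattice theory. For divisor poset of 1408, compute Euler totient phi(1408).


phi(n) = n * prod_{p|n} (1 - 1/p).
Prime divisors of 1408: [2, 11]
phi(1408) = 1408 * (1 - 1/2) * (1 - 1/11)
phi(1408) = 640


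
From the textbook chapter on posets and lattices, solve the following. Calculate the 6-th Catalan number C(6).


C(n) = C(2n, n) / (n+1).
C(12, 6) = 924
C(6) = 924 / 7 = 132


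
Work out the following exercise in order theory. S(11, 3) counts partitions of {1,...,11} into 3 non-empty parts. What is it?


S(n,k) = k*S(n-1,k) + S(n-1,k-1).
S(10,3) = 9330, S(10,2) = 511
S(11,3) = 3*9330 + 511 = 27990 + 511
S(11,3) = 28501


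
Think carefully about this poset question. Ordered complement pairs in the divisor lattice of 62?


Complement pair (a,b): a meet b = bottom, a join b = top.
Here: gcd(a,b)=1 and lcm(a,b)=62, i.e. a*b=62 with a,b coprime.
Pairs found: (1,62), (2,31), (31,2), (62,1)
Total ordered pairs: 4


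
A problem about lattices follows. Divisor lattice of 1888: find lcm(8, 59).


In a divisor lattice, join = lcm (least common multiple).
gcd(8,59) = 1
lcm(8,59) = 8*59/gcd = 472/1 = 472


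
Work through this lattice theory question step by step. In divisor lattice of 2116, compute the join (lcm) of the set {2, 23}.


In a divisor lattice, join = lcm (least common multiple).
Compute lcm iteratively: start with first element, then lcm(current, next).
Elements: [2, 23]
lcm(2,23) = 46
Final lcm = 46


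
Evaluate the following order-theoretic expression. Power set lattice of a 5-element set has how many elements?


Power set = 2^n.
2^5 = 32


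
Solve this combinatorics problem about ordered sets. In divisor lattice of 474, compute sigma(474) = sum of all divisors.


sigma(n) = sum of divisors.
Divisors of 474: [1, 2, 3, 6, 79, 158, 237, 474]
Sum = 960


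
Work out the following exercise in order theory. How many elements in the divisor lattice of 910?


Divisors of 910: [1, 2, 5, 7, 10, 13, 14, 26, 35, 65, 70, 91, 130, 182, 455, 910]
Count: 16


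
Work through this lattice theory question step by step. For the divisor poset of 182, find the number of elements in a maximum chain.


A chain is a totally ordered subset; we count the number of elements in a maximum chain.
Compute, for each element x, the size of the longest chain ending at x:
  1: 1
  2: 2
  7: 2
  13: 2
  14: 3
  26: 3
  ...
A maximum chain: 1 < 2 < 14 < 182
Number of elements in the longest chain: 4


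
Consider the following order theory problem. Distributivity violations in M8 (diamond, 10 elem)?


Distributive law: a ^ (b v c) = (a ^ b) v (a ^ c).
Check all 10^3 = 1000 ordered triples (a,b,c).
  e.g. a=a1, b=a2, c=a3: lhs=a1 != rhs=0
  e.g. a=a1, b=a2, c=a4: lhs=a1 != rhs=0
Total violating triples: 336


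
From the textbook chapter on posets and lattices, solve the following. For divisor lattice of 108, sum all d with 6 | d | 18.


Interval [6,18] in divisors of 108: [6, 18]
Sum = 24


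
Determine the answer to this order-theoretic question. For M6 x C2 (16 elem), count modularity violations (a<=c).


Modular law: if a <= c then a v (b ^ c) = (a v b) ^ c.
Check all triples (a,b,c) with a <= c among 16 elements.
This lattice is modular (diamonds M_m and their chain-products are modular).
Total violating triples: 0


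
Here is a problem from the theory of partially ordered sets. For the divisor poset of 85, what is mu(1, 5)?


In a divisor lattice, mu(a,b) = mu(b/a) where mu is the classical Mobius function.
b/a = 5/1 = 5
Prime factorization of 5: primes [5]
5 is squarefree with 1 prime factor(s), so mu(5) = (-1)^1 = -1


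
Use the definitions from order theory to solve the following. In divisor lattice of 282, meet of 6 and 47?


In a divisor lattice, meet = gcd (greatest common divisor).
By Euclidean algorithm or factoring: gcd(6,47) = 1


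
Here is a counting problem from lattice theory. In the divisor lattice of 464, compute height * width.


Height = length of longest chain minus 1; width = size of largest antichain.
A maximum chain: 1 | 29 | 58 | 116 | 232 | 464  (height 5).
A maximum antichain: {2, 29}  (width 2).
Product = 5 * 2 = 10


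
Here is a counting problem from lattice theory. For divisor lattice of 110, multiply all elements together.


Divisors of 110: [1, 2, 5, 10, 11, 22, 55, 110]
Product = n^(d(n)/2) = 110^(8/2)
Product = 146410000


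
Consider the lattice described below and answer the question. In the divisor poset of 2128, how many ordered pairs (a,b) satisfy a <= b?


The order relation is {(a,b) : a <= b}, reflexive so it includes (a,a).
Examples: (1,1), (1,1064), (1,112), (1,133), (1,14), ...
Total ordered pairs: 135


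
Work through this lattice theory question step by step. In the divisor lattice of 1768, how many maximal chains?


A maximal chain goes from the minimum element to a maximal element via cover relations.
Counting all min-to-max paths in the cover graph.
Total maximal chains: 20


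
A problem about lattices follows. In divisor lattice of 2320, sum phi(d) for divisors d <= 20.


Divisors of 2320 up to 20: [1, 2, 4, 5, 8, 10, 16, 20]
phi values: [1, 1, 2, 4, 4, 4, 8, 8]
Sum = 32


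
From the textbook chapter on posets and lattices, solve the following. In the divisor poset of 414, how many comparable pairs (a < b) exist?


A comparable pair {a,b} has a < b or b < a in the order.
Count unordered pairs where one element is strictly below the other.
Examples: {1,2}, {1,3}, {1,6}, {1,9}, ...
Total comparable pairs: 42


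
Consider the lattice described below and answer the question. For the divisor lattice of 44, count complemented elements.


An element a is complemented if some b has a meet b = bottom, a join b = top.
a is complemented iff gcd(a, n/a)=1, i.e. a is a unitary divisor of 44.
Complemented elements: 1, 4, 11, 44
Count: 4


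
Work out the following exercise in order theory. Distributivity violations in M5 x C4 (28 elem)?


Distributive law: a ^ (b v c) = (a ^ b) v (a ^ c).
Check all 28^3 = 21952 ordered triples (a,b,c).
  e.g. a=(a1,0), b=(a2,0), c=(a3,0): lhs=(a1,0) != rhs=(0,0)
  e.g. a=(a1,0), b=(a2,0), c=(a3,1): lhs=(a1,0) != rhs=(0,0)
Total violating triples: 3840


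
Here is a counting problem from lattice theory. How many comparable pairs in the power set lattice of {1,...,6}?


A comparable pair {a,b} has a < b or b < a in the order.
Count unordered pairs where one element is strictly below the other.
Examples: {{},{1}}, {{},{2}}, {{},{3}}, {{},{4}}, ...
Total comparable pairs: 665


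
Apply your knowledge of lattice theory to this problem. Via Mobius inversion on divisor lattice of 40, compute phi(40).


phi(n) = n * prod_{p|n} (1 - 1/p).
Prime divisors of 40: [2, 5]
phi(40) = 40 * (1 - 1/2) * (1 - 1/5)
phi(40) = 16


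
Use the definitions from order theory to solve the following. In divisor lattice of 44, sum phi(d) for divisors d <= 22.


Divisors of 44 up to 22: [1, 2, 4, 11, 22]
phi values: [1, 1, 2, 10, 10]
Sum = 24


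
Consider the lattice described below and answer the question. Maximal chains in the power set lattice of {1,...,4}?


A maximal chain goes from the minimum element to a maximal element via cover relations.
Counting all min-to-max paths in the cover graph.
Total maximal chains: 24


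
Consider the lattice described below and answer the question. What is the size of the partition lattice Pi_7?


B(n) = number of set partitions of an n-element set.
B(n) satisfies the recurrence: B(n+1) = sum_k C(n,k)*B(k).
B(7) = 877


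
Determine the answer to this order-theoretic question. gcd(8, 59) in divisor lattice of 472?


Meet=gcd.
gcd(8,59)=1


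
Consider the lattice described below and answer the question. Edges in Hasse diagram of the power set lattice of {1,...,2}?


A cover relation a -< b holds when a < b with no c strictly between.
Cover relations:
  {} -< {1}
  {} -< {2}
  {1} -< {1,2}
  {2} -< {1,2}
Total: 4


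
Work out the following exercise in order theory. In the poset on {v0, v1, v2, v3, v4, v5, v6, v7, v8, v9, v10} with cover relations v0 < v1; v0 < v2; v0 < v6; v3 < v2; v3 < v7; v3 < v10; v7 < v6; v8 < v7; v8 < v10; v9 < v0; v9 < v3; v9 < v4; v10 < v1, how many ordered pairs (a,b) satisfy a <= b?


The order relation is {(a,b) : a <= b}, reflexive so it includes (a,a).
Examples: (v0,v0), (v0,v1), (v0,v2), (v0,v6), (v1,v1), ...
Total ordered pairs: 33


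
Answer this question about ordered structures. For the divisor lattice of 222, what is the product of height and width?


Height = length of longest chain minus 1; width = size of largest antichain.
A maximum chain: 1 | 37 | 111 | 222  (height 3).
A maximum antichain: {2, 3, 37}  (width 3).
Product = 3 * 3 = 9


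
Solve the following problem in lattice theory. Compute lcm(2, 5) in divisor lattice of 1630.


In a divisor lattice, join = lcm (least common multiple).
gcd(2,5) = 1
lcm(2,5) = 2*5/gcd = 10/1 = 10


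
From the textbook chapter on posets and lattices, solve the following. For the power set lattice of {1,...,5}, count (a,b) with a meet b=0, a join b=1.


Complement pair (a,b): a meet b = bottom, a join b = top.
Here: A intersect B = {} and A union B = {1,...,5}.
Pairs found: ({},{1,2,3,4,5}), ({1},{2,3,4,5}), ({2},{1,3,4,5}), ({3},{1,2,4,5}), ... (28 more)
Total ordered pairs: 32


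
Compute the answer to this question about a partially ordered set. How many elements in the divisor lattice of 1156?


Divisors of 1156: [1, 2, 4, 17, 34, 68, 289, 578, 1156]
Count: 9


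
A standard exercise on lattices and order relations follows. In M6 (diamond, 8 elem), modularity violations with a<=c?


Modular law: if a <= c then a v (b ^ c) = (a v b) ^ c.
Check all triples (a,b,c) with a <= c among 8 elements.
This lattice is modular (diamonds M_m and their chain-products are modular).
Total violating triples: 0


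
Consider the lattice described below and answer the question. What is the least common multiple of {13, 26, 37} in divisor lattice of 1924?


In a divisor lattice, join = lcm (least common multiple).
Compute lcm iteratively: start with first element, then lcm(current, next).
Elements: [13, 26, 37]
lcm(13,26) = 26
lcm(26,37) = 962
Final lcm = 962


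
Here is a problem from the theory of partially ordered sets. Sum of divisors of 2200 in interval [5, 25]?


Interval [5,25] in divisors of 2200: [5, 25]
Sum = 30


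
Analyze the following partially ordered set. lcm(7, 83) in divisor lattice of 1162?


Join=lcm.
gcd(7,83)=1
lcm=581


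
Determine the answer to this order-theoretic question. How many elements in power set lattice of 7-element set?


Power set = 2^n.
2^7 = 128


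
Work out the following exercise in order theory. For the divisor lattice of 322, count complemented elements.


An element a is complemented if some b has a meet b = bottom, a join b = top.
a is complemented iff gcd(a, n/a)=1, i.e. a is a unitary divisor of 322.
Complemented elements: 1, 2, 7, 14, 23, 46, ... (2 more)
Count: 8


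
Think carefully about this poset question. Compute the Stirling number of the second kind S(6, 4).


S(n,k) = k*S(n-1,k) + S(n-1,k-1).
S(5,4) = 10, S(5,3) = 25
S(6,4) = 4*10 + 25 = 40 + 25
S(6,4) = 65


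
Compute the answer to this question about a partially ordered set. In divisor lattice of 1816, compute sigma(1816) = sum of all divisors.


sigma(n) = sum of divisors.
Divisors of 1816: [1, 2, 4, 8, 227, 454, 908, 1816]
Sum = 3420


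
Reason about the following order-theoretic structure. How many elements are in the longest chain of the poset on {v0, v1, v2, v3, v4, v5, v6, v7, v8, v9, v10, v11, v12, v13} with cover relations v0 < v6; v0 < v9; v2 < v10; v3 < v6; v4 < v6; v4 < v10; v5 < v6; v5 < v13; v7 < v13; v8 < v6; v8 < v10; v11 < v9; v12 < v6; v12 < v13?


A chain is a totally ordered subset; we count the number of elements in a maximum chain.
Compute, for each element x, the size of the longest chain ending at x:
  v0: 1
  v1: 1
  v2: 1
  v3: 1
  v4: 1
  v5: 1
  ...
A maximum chain: v0 < v6
Number of elements in the longest chain: 2


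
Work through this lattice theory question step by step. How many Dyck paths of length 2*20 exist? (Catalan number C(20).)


C(n) = C(2n, n) / (n+1).
C(40, 20) = 137846528820
C(20) = 137846528820 / 21 = 6564120420


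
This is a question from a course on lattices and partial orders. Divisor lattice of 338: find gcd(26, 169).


In a divisor lattice, meet = gcd (greatest common divisor).
By Euclidean algorithm or factoring: gcd(26,169) = 13


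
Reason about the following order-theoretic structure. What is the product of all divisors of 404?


Divisors of 404: [1, 2, 4, 101, 202, 404]
Product = n^(d(n)/2) = 404^(6/2)
Product = 65939264


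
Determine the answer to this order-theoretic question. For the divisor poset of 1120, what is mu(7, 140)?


In a divisor lattice, mu(a,b) = mu(b/a) where mu is the classical Mobius function.
b/a = 140/7 = 20
Prime factorization of 20: primes [2, 5]
20 is not squarefree, so mu(20) = 0


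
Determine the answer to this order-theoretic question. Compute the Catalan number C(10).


C(n) = C(2n, n) / (n+1).
C(20, 10) = 184756
C(10) = 184756 / 11 = 16796


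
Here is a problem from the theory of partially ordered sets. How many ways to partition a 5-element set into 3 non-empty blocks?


S(n,k) = k*S(n-1,k) + S(n-1,k-1).
S(4,3) = 6, S(4,2) = 7
S(5,3) = 3*6 + 7 = 18 + 7
S(5,3) = 25


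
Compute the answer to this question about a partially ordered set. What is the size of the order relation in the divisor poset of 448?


The order relation is {(a,b) : a <= b}, reflexive so it includes (a,a).
Examples: (1,1), (1,112), (1,14), (1,16), (1,2), ...
Total ordered pairs: 84


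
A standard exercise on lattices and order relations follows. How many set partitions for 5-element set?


B(n) = number of set partitions of an n-element set.
B(n) satisfies the recurrence: B(n+1) = sum_k C(n,k)*B(k).
B(5) = 52


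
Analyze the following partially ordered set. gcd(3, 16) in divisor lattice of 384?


Meet=gcd.
gcd(3,16)=1


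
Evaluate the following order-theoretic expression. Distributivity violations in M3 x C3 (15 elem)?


Distributive law: a ^ (b v c) = (a ^ b) v (a ^ c).
Check all 15^3 = 3375 ordered triples (a,b,c).
  e.g. a=(a1,0), b=(a2,0), c=(a3,0): lhs=(a1,0) != rhs=(0,0)
  e.g. a=(a1,0), b=(a2,0), c=(a3,1): lhs=(a1,0) != rhs=(0,0)
Total violating triples: 162


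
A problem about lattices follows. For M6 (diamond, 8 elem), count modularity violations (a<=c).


Modular law: if a <= c then a v (b ^ c) = (a v b) ^ c.
Check all triples (a,b,c) with a <= c among 8 elements.
This lattice is modular (diamonds M_m and their chain-products are modular).
Total violating triples: 0


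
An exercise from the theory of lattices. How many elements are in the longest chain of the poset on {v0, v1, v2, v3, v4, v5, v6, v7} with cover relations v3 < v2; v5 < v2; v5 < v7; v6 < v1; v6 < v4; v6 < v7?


A chain is a totally ordered subset; we count the number of elements in a maximum chain.
Compute, for each element x, the size of the longest chain ending at x:
  v0: 1
  v3: 1
  v5: 1
  v6: 1
  v1: 2
  v4: 2
  ...
A maximum chain: v6 < v1
Number of elements in the longest chain: 2


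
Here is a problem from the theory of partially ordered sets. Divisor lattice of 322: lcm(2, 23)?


Join=lcm.
gcd(2,23)=1
lcm=46


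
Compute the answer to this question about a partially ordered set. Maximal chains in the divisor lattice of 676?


A maximal chain goes from the minimum element to a maximal element via cover relations.
Counting all min-to-max paths in the cover graph.
Total maximal chains: 6


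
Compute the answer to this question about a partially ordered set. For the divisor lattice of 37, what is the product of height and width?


Height = length of longest chain minus 1; width = size of largest antichain.
A maximum chain: 1 | 37  (height 1).
A maximum antichain: {1}  (width 1).
Product = 1 * 1 = 1


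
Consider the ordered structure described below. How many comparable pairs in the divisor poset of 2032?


A comparable pair {a,b} has a < b or b < a in the order.
Count unordered pairs where one element is strictly below the other.
Examples: {1,2}, {1,4}, {1,8}, {1,16}, ...
Total comparable pairs: 35


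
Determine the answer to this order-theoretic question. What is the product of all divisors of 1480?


Divisors of 1480: [1, 2, 4, 5, 8, 10, 20, 37, 40, 74, 148, 185, 296, 370, 740, 1480]
Product = n^(d(n)/2) = 1480^(16/2)
Product = 23019385349216665600000000


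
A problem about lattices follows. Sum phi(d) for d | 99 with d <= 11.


Divisors of 99 up to 11: [1, 3, 9, 11]
phi values: [1, 2, 6, 10]
Sum = 19


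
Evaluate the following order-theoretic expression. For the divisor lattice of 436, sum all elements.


sigma(n) = sum of divisors.
Divisors of 436: [1, 2, 4, 109, 218, 436]
Sum = 770


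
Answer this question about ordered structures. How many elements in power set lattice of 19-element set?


Power set = 2^n.
2^19 = 524288


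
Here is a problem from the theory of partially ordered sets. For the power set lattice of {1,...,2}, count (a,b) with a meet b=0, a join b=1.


Complement pair (a,b): a meet b = bottom, a join b = top.
Here: A intersect B = {} and A union B = {1,...,2}.
Pairs found: ({},{1,2}), ({1},{2}), ({2},{1}), ({1,2},{})
Total ordered pairs: 4


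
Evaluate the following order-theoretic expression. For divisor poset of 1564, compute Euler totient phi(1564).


phi(n) = n * prod_{p|n} (1 - 1/p).
Prime divisors of 1564: [2, 17, 23]
phi(1564) = 1564 * (1 - 1/2) * (1 - 1/17) * (1 - 1/23)
phi(1564) = 704


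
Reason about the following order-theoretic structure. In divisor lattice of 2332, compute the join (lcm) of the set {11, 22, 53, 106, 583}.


In a divisor lattice, join = lcm (least common multiple).
Compute lcm iteratively: start with first element, then lcm(current, next).
Elements: [11, 22, 53, 106, 583]
lcm(11,22) = 22
lcm(22,53) = 1166
lcm(1166,106) = 1166
lcm(1166,583) = 1166
Final lcm = 1166


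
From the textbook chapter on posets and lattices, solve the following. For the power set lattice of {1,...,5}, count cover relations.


A cover relation a -< b holds when a < b with no c strictly between.
Cover relations:
  {} -< {1}
  {} -< {2}
  {} -< {3}
  {} -< {4}
  {} -< {5}
  {1} -< {1,2}
  {1} -< {1,3}
  {1} -< {1,4}
  ...72 more
Total: 80


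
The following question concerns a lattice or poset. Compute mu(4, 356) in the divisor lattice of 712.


In a divisor lattice, mu(a,b) = mu(b/a) where mu is the classical Mobius function.
b/a = 356/4 = 89
Prime factorization of 89: primes [89]
89 is squarefree with 1 prime factor(s), so mu(89) = (-1)^1 = -1


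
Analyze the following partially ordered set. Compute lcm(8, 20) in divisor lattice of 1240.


In a divisor lattice, join = lcm (least common multiple).
gcd(8,20) = 4
lcm(8,20) = 8*20/gcd = 160/4 = 40


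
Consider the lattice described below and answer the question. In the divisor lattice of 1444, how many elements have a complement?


An element a is complemented if some b has a meet b = bottom, a join b = top.
a is complemented iff gcd(a, n/a)=1, i.e. a is a unitary divisor of 1444.
Complemented elements: 1, 4, 361, 1444
Count: 4


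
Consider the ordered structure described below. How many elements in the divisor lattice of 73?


Divisors of 73: [1, 73]
Count: 2


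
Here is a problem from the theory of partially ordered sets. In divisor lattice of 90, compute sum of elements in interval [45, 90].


Interval [45,90] in divisors of 90: [45, 90]
Sum = 135


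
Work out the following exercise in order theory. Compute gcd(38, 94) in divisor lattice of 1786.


In a divisor lattice, meet = gcd (greatest common divisor).
By Euclidean algorithm or factoring: gcd(38,94) = 2


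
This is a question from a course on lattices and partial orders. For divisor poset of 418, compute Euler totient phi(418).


phi(n) = n * prod_{p|n} (1 - 1/p).
Prime divisors of 418: [2, 11, 19]
phi(418) = 418 * (1 - 1/2) * (1 - 1/11) * (1 - 1/19)
phi(418) = 180


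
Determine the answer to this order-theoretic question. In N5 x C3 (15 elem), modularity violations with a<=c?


Modular law: if a <= c then a v (b ^ c) = (a v b) ^ c.
Check all triples (a,b,c) with a <= c among 15 elements.
  e.g. a=(a,0), b=(c,0), c=(b,0): lhs=(a,0) != rhs=(b,0)
  e.g. a=(a,0), b=(c,1), c=(b,0): lhs=(a,0) != rhs=(b,0)
Total violating triples: 18


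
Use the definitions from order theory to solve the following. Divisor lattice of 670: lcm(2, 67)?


Join=lcm.
gcd(2,67)=1
lcm=134


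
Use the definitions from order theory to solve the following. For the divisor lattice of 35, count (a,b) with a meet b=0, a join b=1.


Complement pair (a,b): a meet b = bottom, a join b = top.
Here: gcd(a,b)=1 and lcm(a,b)=35, i.e. a*b=35 with a,b coprime.
Pairs found: (1,35), (5,7), (7,5), (35,1)
Total ordered pairs: 4


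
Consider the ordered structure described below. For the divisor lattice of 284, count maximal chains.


A maximal chain goes from the minimum element to a maximal element via cover relations.
Counting all min-to-max paths in the cover graph.
Total maximal chains: 3


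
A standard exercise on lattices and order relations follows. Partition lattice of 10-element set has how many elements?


B(n) = number of set partitions of an n-element set.
B(n) satisfies the recurrence: B(n+1) = sum_k C(n,k)*B(k).
B(10) = 115975


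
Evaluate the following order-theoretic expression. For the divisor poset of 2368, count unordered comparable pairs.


A comparable pair {a,b} has a < b or b < a in the order.
Count unordered pairs where one element is strictly below the other.
Examples: {1,2}, {1,4}, {1,8}, {1,16}, ...
Total comparable pairs: 70


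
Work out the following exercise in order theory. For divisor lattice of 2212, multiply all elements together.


Divisors of 2212: [1, 2, 4, 7, 14, 28, 79, 158, 316, 553, 1106, 2212]
Product = n^(d(n)/2) = 2212^(12/2)
Product = 117141487839601168384


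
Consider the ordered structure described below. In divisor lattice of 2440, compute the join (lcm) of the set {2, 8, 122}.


In a divisor lattice, join = lcm (least common multiple).
Compute lcm iteratively: start with first element, then lcm(current, next).
Elements: [2, 8, 122]
lcm(2,8) = 8
lcm(8,122) = 488
Final lcm = 488


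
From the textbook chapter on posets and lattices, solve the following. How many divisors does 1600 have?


Divisors of 1600: [1, 2, 4, 5, 8, 10, 16, 20, 25, 32, 40, 50, 64, 80, 100, 160, 200, 320, 400, 800, 1600]
Count: 21


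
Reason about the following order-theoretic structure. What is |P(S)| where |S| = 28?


Power set = 2^n.
2^28 = 268435456


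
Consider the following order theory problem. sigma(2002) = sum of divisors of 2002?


sigma(n) = sum of divisors.
Divisors of 2002: [1, 2, 7, 11, 13, 14, 22, 26, 77, 91, 143, 154, 182, 286, 1001, 2002]
Sum = 4032


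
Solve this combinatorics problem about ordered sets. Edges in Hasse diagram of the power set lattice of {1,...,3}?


A cover relation a -< b holds when a < b with no c strictly between.
Cover relations:
  {} -< {1}
  {} -< {2}
  {} -< {3}
  {1} -< {1,2}
  {1} -< {1,3}
  {2} -< {1,2}
  {2} -< {2,3}
  {3} -< {1,3}
  ...4 more
Total: 12


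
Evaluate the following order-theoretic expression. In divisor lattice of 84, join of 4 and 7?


In a divisor lattice, join = lcm (least common multiple).
gcd(4,7) = 1
lcm(4,7) = 4*7/gcd = 28/1 = 28


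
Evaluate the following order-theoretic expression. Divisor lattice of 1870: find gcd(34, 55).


In a divisor lattice, meet = gcd (greatest common divisor).
By Euclidean algorithm or factoring: gcd(34,55) = 1


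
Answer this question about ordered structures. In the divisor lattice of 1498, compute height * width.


Height = length of longest chain minus 1; width = size of largest antichain.
A maximum chain: 1 | 107 | 749 | 1498  (height 3).
A maximum antichain: {2, 7, 107}  (width 3).
Product = 3 * 3 = 9


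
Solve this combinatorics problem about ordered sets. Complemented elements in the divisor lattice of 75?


An element a is complemented if some b has a meet b = bottom, a join b = top.
a is complemented iff gcd(a, n/a)=1, i.e. a is a unitary divisor of 75.
Complemented elements: 1, 3, 25, 75
Count: 4


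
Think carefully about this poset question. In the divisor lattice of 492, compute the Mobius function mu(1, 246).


In a divisor lattice, mu(a,b) = mu(b/a) where mu is the classical Mobius function.
b/a = 246/1 = 246
Prime factorization of 246: primes [2, 3, 41]
246 is squarefree with 3 prime factor(s), so mu(246) = (-1)^3 = -1


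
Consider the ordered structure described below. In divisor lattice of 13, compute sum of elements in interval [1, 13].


Interval [1,13] in divisors of 13: [1, 13]
Sum = 14


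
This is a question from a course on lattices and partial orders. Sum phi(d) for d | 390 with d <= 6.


Divisors of 390 up to 6: [1, 2, 3, 5, 6]
phi values: [1, 1, 2, 4, 2]
Sum = 10


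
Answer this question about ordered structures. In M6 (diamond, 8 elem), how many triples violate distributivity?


Distributive law: a ^ (b v c) = (a ^ b) v (a ^ c).
Check all 8^3 = 512 ordered triples (a,b,c).
  e.g. a=a1, b=a2, c=a3: lhs=a1 != rhs=0
  e.g. a=a1, b=a2, c=a4: lhs=a1 != rhs=0
Total violating triples: 120


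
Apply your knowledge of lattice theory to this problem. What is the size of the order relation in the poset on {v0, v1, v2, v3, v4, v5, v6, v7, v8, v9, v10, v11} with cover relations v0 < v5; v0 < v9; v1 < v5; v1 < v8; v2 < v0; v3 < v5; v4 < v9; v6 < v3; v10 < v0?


The order relation is {(a,b) : a <= b}, reflexive so it includes (a,a).
Examples: (v0,v0), (v0,v5), (v0,v9), (v1,v1), (v1,v5), ...
Total ordered pairs: 26


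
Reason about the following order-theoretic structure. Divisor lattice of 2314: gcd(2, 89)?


Meet=gcd.
gcd(2,89)=1


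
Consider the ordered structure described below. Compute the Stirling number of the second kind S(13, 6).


S(n,k) = k*S(n-1,k) + S(n-1,k-1).
S(12,6) = 1323652, S(12,5) = 1379400
S(13,6) = 6*1323652 + 1379400 = 7941912 + 1379400
S(13,6) = 9321312


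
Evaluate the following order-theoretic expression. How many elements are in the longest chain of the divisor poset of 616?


A chain is a totally ordered subset; we count the number of elements in a maximum chain.
Compute, for each element x, the size of the longest chain ending at x:
  1: 1
  2: 2
  7: 2
  11: 2
  4: 3
  8: 4
  ...
A maximum chain: 1 < 2 < 4 < 8 < 56 < 616
Number of elements in the longest chain: 6


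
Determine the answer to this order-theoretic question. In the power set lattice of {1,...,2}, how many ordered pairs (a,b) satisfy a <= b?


The order relation is {(a,b) : a <= b}, reflexive so it includes (a,a).
Examples: ({},{}), ({},{1,2}), ({},{1}), ({},{2}), ({1,2},{1,2}), ...
Total ordered pairs: 9


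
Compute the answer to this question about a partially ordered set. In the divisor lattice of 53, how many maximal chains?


A maximal chain goes from the minimum element to a maximal element via cover relations.
Counting all min-to-max paths in the cover graph.
Total maximal chains: 1


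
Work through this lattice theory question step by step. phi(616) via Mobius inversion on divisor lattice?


phi(n) = n * prod_{p|n} (1 - 1/p).
Prime divisors of 616: [2, 7, 11]
phi(616) = 616 * (1 - 1/2) * (1 - 1/7) * (1 - 1/11)
phi(616) = 240


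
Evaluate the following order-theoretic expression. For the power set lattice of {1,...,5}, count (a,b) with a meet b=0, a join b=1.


Complement pair (a,b): a meet b = bottom, a join b = top.
Here: A intersect B = {} and A union B = {1,...,5}.
Pairs found: ({},{1,2,3,4,5}), ({1},{2,3,4,5}), ({2},{1,3,4,5}), ({3},{1,2,4,5}), ... (28 more)
Total ordered pairs: 32


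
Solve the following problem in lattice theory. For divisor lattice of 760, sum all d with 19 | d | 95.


Interval [19,95] in divisors of 760: [19, 95]
Sum = 114


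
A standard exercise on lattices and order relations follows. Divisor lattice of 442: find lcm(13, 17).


In a divisor lattice, join = lcm (least common multiple).
gcd(13,17) = 1
lcm(13,17) = 13*17/gcd = 221/1 = 221


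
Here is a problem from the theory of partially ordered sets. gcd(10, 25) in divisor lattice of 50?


Meet=gcd.
gcd(10,25)=5


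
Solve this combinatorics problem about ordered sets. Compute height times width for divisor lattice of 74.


Height = length of longest chain minus 1; width = size of largest antichain.
A maximum chain: 1 | 37 | 74  (height 2).
A maximum antichain: {2, 37}  (width 2).
Product = 2 * 2 = 4


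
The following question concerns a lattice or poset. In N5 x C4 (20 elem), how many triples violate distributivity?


Distributive law: a ^ (b v c) = (a ^ b) v (a ^ c).
Check all 20^3 = 8000 ordered triples (a,b,c).
  e.g. a=(b,0), b=(a,0), c=(c,0): lhs=(b,0) != rhs=(a,0)
  e.g. a=(b,0), b=(a,0), c=(c,1): lhs=(b,0) != rhs=(a,0)
Total violating triples: 128


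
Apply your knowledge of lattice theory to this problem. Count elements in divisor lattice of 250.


Divisors of 250: [1, 2, 5, 10, 25, 50, 125, 250]
Count: 8


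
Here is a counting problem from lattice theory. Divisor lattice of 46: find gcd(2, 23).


In a divisor lattice, meet = gcd (greatest common divisor).
By Euclidean algorithm or factoring: gcd(2,23) = 1


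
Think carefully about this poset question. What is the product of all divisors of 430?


Divisors of 430: [1, 2, 5, 10, 43, 86, 215, 430]
Product = n^(d(n)/2) = 430^(8/2)
Product = 34188010000


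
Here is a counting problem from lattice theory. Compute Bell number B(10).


B(n) = number of set partitions of an n-element set.
B(n) satisfies the recurrence: B(n+1) = sum_k C(n,k)*B(k).
B(10) = 115975


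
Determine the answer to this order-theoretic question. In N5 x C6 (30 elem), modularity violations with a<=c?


Modular law: if a <= c then a v (b ^ c) = (a v b) ^ c.
Check all triples (a,b,c) with a <= c among 30 elements.
  e.g. a=(a,0), b=(c,0), c=(b,0): lhs=(a,0) != rhs=(b,0)
  e.g. a=(a,0), b=(c,1), c=(b,0): lhs=(a,0) != rhs=(b,0)
Total violating triples: 126


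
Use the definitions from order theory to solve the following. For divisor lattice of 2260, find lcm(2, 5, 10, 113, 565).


In a divisor lattice, join = lcm (least common multiple).
Compute lcm iteratively: start with first element, then lcm(current, next).
Elements: [2, 5, 10, 113, 565]
lcm(2,5) = 10
lcm(10,10) = 10
lcm(10,113) = 1130
lcm(1130,565) = 1130
Final lcm = 1130


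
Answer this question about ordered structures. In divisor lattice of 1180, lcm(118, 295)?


Join=lcm.
gcd(118,295)=59
lcm=590


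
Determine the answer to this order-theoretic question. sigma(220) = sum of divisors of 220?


sigma(n) = sum of divisors.
Divisors of 220: [1, 2, 4, 5, 10, 11, 20, 22, 44, 55, 110, 220]
Sum = 504


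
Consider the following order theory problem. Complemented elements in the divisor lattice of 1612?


An element a is complemented if some b has a meet b = bottom, a join b = top.
a is complemented iff gcd(a, n/a)=1, i.e. a is a unitary divisor of 1612.
Complemented elements: 1, 4, 13, 31, 52, 124, ... (2 more)
Count: 8


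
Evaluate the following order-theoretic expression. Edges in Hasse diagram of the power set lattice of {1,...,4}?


A cover relation a -< b holds when a < b with no c strictly between.
Cover relations:
  {} -< {1}
  {} -< {2}
  {} -< {3}
  {} -< {4}
  {1} -< {1,2}
  {1} -< {1,3}
  {1} -< {1,4}
  {2} -< {1,2}
  ...24 more
Total: 32


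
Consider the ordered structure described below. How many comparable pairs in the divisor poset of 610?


A comparable pair {a,b} has a < b or b < a in the order.
Count unordered pairs where one element is strictly below the other.
Examples: {1,2}, {1,5}, {1,10}, {1,61}, ...
Total comparable pairs: 19


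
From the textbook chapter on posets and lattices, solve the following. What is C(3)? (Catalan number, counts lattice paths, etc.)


C(n) = C(2n, n) / (n+1).
C(6, 3) = 20
C(3) = 20 / 4 = 5


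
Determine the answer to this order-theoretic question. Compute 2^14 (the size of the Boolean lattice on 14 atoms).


Power set = 2^n.
2^14 = 16384


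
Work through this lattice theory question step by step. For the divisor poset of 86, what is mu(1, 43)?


In a divisor lattice, mu(a,b) = mu(b/a) where mu is the classical Mobius function.
b/a = 43/1 = 43
Prime factorization of 43: primes [43]
43 is squarefree with 1 prime factor(s), so mu(43) = (-1)^1 = -1


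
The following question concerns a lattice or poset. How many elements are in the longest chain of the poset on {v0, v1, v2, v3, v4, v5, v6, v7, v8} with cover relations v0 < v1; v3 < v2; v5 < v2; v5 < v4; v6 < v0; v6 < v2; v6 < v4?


A chain is a totally ordered subset; we count the number of elements in a maximum chain.
Compute, for each element x, the size of the longest chain ending at x:
  v3: 1
  v5: 1
  v6: 1
  v7: 1
  v8: 1
  v0: 2
  ...
A maximum chain: v6 < v0 < v1
Number of elements in the longest chain: 3


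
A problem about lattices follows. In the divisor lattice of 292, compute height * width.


Height = length of longest chain minus 1; width = size of largest antichain.
A maximum chain: 1 | 73 | 146 | 292  (height 3).
A maximum antichain: {2, 73}  (width 2).
Product = 3 * 2 = 6


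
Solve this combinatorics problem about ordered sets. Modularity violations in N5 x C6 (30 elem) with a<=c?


Modular law: if a <= c then a v (b ^ c) = (a v b) ^ c.
Check all triples (a,b,c) with a <= c among 30 elements.
  e.g. a=(a,0), b=(c,0), c=(b,0): lhs=(a,0) != rhs=(b,0)
  e.g. a=(a,0), b=(c,1), c=(b,0): lhs=(a,0) != rhs=(b,0)
Total violating triples: 126


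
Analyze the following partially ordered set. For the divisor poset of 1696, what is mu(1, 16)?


In a divisor lattice, mu(a,b) = mu(b/a) where mu is the classical Mobius function.
b/a = 16/1 = 16
Prime factorization of 16: primes [2]
16 is not squarefree, so mu(16) = 0


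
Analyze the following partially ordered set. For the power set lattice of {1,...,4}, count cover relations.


A cover relation a -< b holds when a < b with no c strictly between.
Cover relations:
  {} -< {1}
  {} -< {2}
  {} -< {3}
  {} -< {4}
  {1} -< {1,2}
  {1} -< {1,3}
  {1} -< {1,4}
  {2} -< {1,2}
  ...24 more
Total: 32


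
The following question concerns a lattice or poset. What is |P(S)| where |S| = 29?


Power set = 2^n.
2^29 = 536870912


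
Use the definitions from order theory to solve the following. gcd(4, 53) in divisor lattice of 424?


Meet=gcd.
gcd(4,53)=1


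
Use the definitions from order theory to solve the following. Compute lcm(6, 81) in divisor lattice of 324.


In a divisor lattice, join = lcm (least common multiple).
gcd(6,81) = 3
lcm(6,81) = 6*81/gcd = 486/3 = 162


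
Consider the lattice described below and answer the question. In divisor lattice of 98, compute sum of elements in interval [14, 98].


Interval [14,98] in divisors of 98: [14, 98]
Sum = 112


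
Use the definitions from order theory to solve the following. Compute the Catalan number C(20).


C(n) = C(2n, n) / (n+1).
C(40, 20) = 137846528820
C(20) = 137846528820 / 21 = 6564120420


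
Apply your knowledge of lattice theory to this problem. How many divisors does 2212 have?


Divisors of 2212: [1, 2, 4, 7, 14, 28, 79, 158, 316, 553, 1106, 2212]
Count: 12


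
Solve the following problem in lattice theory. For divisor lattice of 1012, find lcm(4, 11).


In a divisor lattice, join = lcm (least common multiple).
Compute lcm iteratively: start with first element, then lcm(current, next).
Elements: [4, 11]
lcm(4,11) = 44
Final lcm = 44


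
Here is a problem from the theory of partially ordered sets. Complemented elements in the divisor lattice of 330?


An element a is complemented if some b has a meet b = bottom, a join b = top.
a is complemented iff gcd(a, n/a)=1, i.e. a is a unitary divisor of 330.
Complemented elements: 1, 2, 3, 5, 6, 10, ... (10 more)
Count: 16


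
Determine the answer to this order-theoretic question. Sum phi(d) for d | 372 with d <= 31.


Divisors of 372 up to 31: [1, 2, 3, 4, 6, 12, 31]
phi values: [1, 1, 2, 2, 2, 4, 30]
Sum = 42


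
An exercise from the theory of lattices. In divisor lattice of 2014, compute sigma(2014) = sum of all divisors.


sigma(n) = sum of divisors.
Divisors of 2014: [1, 2, 19, 38, 53, 106, 1007, 2014]
Sum = 3240


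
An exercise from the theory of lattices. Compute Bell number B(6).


B(n) = number of set partitions of an n-element set.
B(n) satisfies the recurrence: B(n+1) = sum_k C(n,k)*B(k).
B(6) = 203


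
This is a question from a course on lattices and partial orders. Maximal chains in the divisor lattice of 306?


A maximal chain goes from the minimum element to a maximal element via cover relations.
Counting all min-to-max paths in the cover graph.
Total maximal chains: 12


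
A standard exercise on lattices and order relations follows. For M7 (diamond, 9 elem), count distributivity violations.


Distributive law: a ^ (b v c) = (a ^ b) v (a ^ c).
Check all 9^3 = 729 ordered triples (a,b,c).
  e.g. a=a1, b=a2, c=a3: lhs=a1 != rhs=0
  e.g. a=a1, b=a2, c=a4: lhs=a1 != rhs=0
Total violating triples: 210


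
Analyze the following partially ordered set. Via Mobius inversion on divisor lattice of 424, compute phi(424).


phi(n) = n * prod_{p|n} (1 - 1/p).
Prime divisors of 424: [2, 53]
phi(424) = 424 * (1 - 1/2) * (1 - 1/53)
phi(424) = 208


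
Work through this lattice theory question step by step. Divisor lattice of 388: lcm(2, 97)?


Join=lcm.
gcd(2,97)=1
lcm=194


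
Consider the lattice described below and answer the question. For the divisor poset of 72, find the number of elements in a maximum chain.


A chain is a totally ordered subset; we count the number of elements in a maximum chain.
Compute, for each element x, the size of the longest chain ending at x:
  1: 1
  2: 2
  3: 2
  4: 3
  9: 3
  6: 3
  ...
A maximum chain: 1 < 2 < 4 < 8 < 24 < 72
Number of elements in the longest chain: 6
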